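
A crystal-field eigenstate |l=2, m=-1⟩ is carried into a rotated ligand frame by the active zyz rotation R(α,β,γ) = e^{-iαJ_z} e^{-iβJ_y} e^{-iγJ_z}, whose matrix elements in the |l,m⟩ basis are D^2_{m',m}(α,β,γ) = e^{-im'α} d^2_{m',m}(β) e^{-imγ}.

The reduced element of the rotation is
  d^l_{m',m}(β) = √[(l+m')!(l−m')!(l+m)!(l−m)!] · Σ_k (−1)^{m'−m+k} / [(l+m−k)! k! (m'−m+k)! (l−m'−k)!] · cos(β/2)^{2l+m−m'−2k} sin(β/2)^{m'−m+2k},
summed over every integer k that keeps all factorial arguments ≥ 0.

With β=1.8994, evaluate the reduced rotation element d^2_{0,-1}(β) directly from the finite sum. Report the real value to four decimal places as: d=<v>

d=0.3741

d^2_{0,-1}(β=1.8994) via the finite sum:
Half-angle: c=0.581927, s=0.813241. N=√(2·2·1·6)=4.898979
k: max(0,(-1)−(0))=0 … min(2+(-1),2−(0))=1
  k=0: (−1)^1·4.8990/(2)·0.5819^3·0.8132^1 = -0.392555
  k=1: (−1)^2·4.8990/(2)·0.5819^1·0.8132^3 = +0.766658
d^2_{0,-1}(1.8994) = -0.392555 +0.766658 = +0.374103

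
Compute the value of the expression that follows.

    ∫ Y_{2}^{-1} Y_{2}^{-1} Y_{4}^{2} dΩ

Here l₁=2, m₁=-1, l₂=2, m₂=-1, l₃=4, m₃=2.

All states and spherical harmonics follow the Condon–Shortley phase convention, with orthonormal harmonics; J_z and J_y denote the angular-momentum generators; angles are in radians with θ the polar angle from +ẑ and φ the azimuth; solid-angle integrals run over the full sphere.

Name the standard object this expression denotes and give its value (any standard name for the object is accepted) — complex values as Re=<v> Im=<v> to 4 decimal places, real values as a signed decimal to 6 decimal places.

This is a Gaunt coefficient — the integral of a triple product of spherical harmonics over the sphere.
Checks pass: Σm=0; 8 even; l₃=4∈[0,4].
(2·2+1)(2·2+1)(2·4+1) = 225
Δ: 0! 4! 4! / 9! → 1/630
sum: t=0:+1/16 = 1/16
3j²(2 2 4; 0 0 0) = Δ·Π!·Σ² = 2/35  (sign +1)
sum: t=0:+1/36 = 1/36
3j²(2 2 4; -1 -1 2) = Δ·Π!·Σ² = 4/63  (sign +1)
combine: 4πI² = 225·2/35·4/63 = 40/49
take √, sign +1: I = 0.25487487

Gaunt coefficient, +0.254875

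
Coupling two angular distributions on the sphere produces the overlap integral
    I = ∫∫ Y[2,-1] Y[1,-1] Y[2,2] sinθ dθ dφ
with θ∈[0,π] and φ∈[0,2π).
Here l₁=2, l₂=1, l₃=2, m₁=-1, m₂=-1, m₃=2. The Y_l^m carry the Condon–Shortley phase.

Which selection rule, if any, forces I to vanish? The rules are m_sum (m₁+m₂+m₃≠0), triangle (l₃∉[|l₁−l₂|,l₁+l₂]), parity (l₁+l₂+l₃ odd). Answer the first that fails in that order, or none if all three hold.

Σmᵢ = 0  ✓
l₃∈[|l₁−l₂|,l₁+l₂]=[1,3], have l₃=2  ✓
Σlᵢ = 5 ⇒ odd  ✗

parity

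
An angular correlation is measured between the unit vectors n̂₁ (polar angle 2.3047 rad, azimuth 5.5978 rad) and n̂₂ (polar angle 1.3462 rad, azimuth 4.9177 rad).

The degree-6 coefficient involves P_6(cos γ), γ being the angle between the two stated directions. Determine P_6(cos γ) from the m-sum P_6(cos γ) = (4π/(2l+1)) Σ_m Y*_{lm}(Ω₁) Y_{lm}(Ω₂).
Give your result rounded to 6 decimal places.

0.306343

Term-by-term m-sum for l=6 (normalisation 4π/13 = 0.966644):
  [-6]  conj(Y_{6,-6})(Ω₁) = (-0.045736, 0.066840) ; Y_{6,-6}(Ω₂) = (-0.137881, 0.391114) ; Δ = (-0.019836, -0.027104)
  [-5]  conj(Y_{6,-5})(Ω₁) = (0.242824, -0.071229) ; Y_{6,-5}(Ω₂) = (0.280772, 0.169926) ; Δ = (0.080282, 0.021263)
  [-4]  conj(Y_{6,-4})(Ω₁) = (-0.393112, -0.166229) ; Y_{6,-4}(Ω₂) = (-0.099767, 0.107189) ; Δ = (0.057037, -0.025553)
  [-3]  conj(Y_{6,-3})(Ω₁) = (0.161225, 0.305673) ; Y_{6,-3}(Ω₂) = (0.190593, 0.269280) ; Δ = (-0.051583, 0.101674)
  [-2]  conj(Y_{6,-2})(Ω₁) = (-0.015481, 0.076362) ; Y_{6,-2}(Ω₂) = (-0.053461, 0.023275) ; Δ = (-0.000950, -0.004443)
  [-1]  conj(Y_{6,-1})(Ω₁) = (0.288225, -0.235655) ; Y_{6,-1}(Ω₂) = (0.065524, 0.314650) ; Δ = (0.093035, 0.075249)
  [+0]  conj(Y_{6,0})(Ω₁) = (-0.027593, -0.000000) ; Y_{6,0}(Ω₂) = (-0.034244, 0.000000) ; Δ = (0.000945, 0.000000)
  [+1]  conj(Y_{6,1})(Ω₁) = (-0.288225, -0.235655) ; Y_{6,1}(Ω₂) = (-0.065524, 0.314650) ; Δ = (0.093035, -0.075249)
  [+2]  conj(Y_{6,2})(Ω₁) = (-0.015481, -0.076362) ; Y_{6,2}(Ω₂) = (-0.053461, -0.023275) ; Δ = (-0.000950, 0.004443)
  [+3]  conj(Y_{6,3})(Ω₁) = (-0.161225, 0.305673) ; Y_{6,3}(Ω₂) = (-0.190593, 0.269280) ; Δ = (-0.051583, -0.101674)
  [+4]  conj(Y_{6,4})(Ω₁) = (-0.393112, 0.166229) ; Y_{6,4}(Ω₂) = (-0.099767, -0.107189) ; Δ = (0.057037, 0.025553)
  [+5]  conj(Y_{6,5})(Ω₁) = (-0.242824, -0.071229) ; Y_{6,5}(Ω₂) = (-0.280772, 0.169926) ; Δ = (0.080282, -0.021263)
  [+6]  conj(Y_{6,6})(Ω₁) = (-0.045736, -0.066840) ; Y_{6,6}(Ω₂) = (-0.137881, -0.391114) ; Δ = (-0.019836, 0.027104)
Σ over m = (0.316914, -0.000000); ×(4π/13) → (0.306343, -0.000000). Real part: 0.306343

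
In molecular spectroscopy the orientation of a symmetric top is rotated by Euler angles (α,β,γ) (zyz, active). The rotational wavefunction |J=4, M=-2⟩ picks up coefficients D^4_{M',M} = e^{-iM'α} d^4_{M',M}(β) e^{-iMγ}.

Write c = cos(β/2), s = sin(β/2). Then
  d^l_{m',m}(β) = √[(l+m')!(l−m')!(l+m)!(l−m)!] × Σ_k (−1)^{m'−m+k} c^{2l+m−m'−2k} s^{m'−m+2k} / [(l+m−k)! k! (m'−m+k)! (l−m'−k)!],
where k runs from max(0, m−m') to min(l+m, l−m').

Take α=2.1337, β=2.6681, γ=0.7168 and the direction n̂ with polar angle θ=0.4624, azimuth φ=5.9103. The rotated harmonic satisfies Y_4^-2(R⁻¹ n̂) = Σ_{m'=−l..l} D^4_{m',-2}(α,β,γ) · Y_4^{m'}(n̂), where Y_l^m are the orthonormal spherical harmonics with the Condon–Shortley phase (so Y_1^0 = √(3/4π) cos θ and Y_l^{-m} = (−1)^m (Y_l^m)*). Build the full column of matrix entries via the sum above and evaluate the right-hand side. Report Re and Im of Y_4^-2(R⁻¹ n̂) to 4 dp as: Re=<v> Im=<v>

Need the full column D^4_{m',-2} for m'=−4..4 at α=2.1337, β=2.6681, γ=0.7168.
cos(β/2)=0.234541, sin(β/2)=0.972106
d^4_{-4,-2}: single k=2 term ⇒ +0.000832;  D = -0.000712-0.000431i
d^4_{-3,-2}: k∈[1..2] ⇒ +0.000142 -0.007318 = -0.007176;  D = -0.000138-0.007175i
d^4_{-2,-2}: k∈[0..2] ⇒ +0.000009 -0.001888 +0.040534 = +0.038656;  D = +0.032288-0.021255i
d^4_{-1,-2}: k∈[0..2] ⇒ -0.000161 +0.013831 -0.158394 = -0.144725;  D = +0.131808+0.059766i
d^4_{0,-2}: k∈[0..2] ⇒ +0.001492 -0.068363 +0.440394 = +0.373523;  D = +0.051085+0.370013i
d^4_{1,-2}: k∈[0..2] ⇒ -0.009220 +0.237592 -0.816302 = -0.587931;  D = -0.449637+0.378801i
d^4_{2,-2}: k∈[0..2] ⇒ +0.040534 -0.557059 +0.797462 = +0.280937;  D = -0.267734-0.085112i
d^4_{3,-2}: k∈[0..1] ⇒ -0.125722 +0.719911 = +0.594189;  D = +0.149945+0.574959i
d^4_{4,-2}: single k=0 term ⇒ +0.245640;  D = +0.167937-0.179265i
Y_4^{m'}(θ=0.4624,φ=5.9103) and Σ D·Y over m':
  (-0.0007-0.0004i)·(+0.0014+0.0175i)  (-0.0001-0.0072i)·(+0.0434+0.0895i)  (+0.0323-0.0213i)·(+0.2253+0.2081i)  (+0.1318+0.0598i)·(+0.4586+0.1794i)  (+0.0511+0.3700i)·(+0.1508+0.0000i)  (-0.4496+0.3788i)·(-0.4586+0.1794i)  (-0.2677-0.0851i)·(+0.2253-0.2081i)  (+0.1499+0.5750i)·(-0.0434+0.0895i)  (+0.1679-0.1793i)·(+0.0014-0.0175i)
Y_4^-2(R⁻¹ n̂) = +0.069130-0.124113i

Re=0.0691 Im=-0.1241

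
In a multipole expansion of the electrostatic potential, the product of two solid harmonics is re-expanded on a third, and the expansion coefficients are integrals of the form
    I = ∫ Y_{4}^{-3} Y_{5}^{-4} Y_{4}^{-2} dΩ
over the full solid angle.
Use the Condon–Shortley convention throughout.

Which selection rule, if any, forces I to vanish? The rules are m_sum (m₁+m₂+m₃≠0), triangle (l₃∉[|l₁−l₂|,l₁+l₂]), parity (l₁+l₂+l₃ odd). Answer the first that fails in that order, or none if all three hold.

m_sum

m₁+m₂+m₃ = -3 − 4 − 2 = -9  ✗
triangle: |4−5|=1 ≤ l₃=4 ≤ 4+5=9
parity: l₁+l₂+l₃ = 13 is odd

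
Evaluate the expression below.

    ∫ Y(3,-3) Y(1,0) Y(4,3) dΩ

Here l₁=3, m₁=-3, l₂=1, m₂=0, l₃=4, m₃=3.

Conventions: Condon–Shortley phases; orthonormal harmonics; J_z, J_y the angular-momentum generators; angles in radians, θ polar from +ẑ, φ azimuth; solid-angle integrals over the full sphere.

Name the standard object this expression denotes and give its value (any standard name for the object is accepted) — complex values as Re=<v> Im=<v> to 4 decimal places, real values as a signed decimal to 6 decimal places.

This is a Gaunt coefficient — the integral of a triple product of spherical harmonics over the sphere.
Checks pass: Σm=0; 8 even; l₃=4∈[2,4].
(2·3+1)(2·1+1)(2·4+1) = 189
Δ: 0! 6! 2! / 9! → 1/252
sum: t=0:+1/36 = 1/36
3j²(3 1 4; 0 0 0) = Δ·Π!·Σ² = 4/63  (sign +1)
sum: t=0:+1/720 = 1/720
3j²(3 1 4; -3 0 3) = Δ·Π!·Σ² = 1/36  (sign -1)
combine: 4πI² = 189·4/63·1/36 = 1/3
take √, sign -1: I = -0.16286750

Gaunt coefficient, -0.162868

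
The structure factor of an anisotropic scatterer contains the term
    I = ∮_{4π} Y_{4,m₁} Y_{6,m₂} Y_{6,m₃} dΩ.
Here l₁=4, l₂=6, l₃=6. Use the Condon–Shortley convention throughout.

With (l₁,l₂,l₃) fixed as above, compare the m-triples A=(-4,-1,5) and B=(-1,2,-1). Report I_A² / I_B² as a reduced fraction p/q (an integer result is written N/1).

2310/2809

Same 4,6,6: normalisation and zero-m 3j drop out of the ratio.
A: Δ: 4! 4! 8! / 17! → 1/15315300; sum: t=4:+1/2903040 = 1/2903040; 3j²(4 6 6; -4 -1 5) = Δ·Π!·Σ² = 5/663  (sign -1)
B: Δ: 4! 4! 8! / 17! → 1/15315300; sum: t=1:−1/725760 t=2:+1/34560 t=3:−1/17280 t=4:+1/82944 = -53/2903040; 3j²(4 6 6; -1 2 -1) = Δ·Π!·Σ² = 2809/306306  (sign +1)
I_A²/I_B² = (5/663)/(2809/306306) = 2310/2809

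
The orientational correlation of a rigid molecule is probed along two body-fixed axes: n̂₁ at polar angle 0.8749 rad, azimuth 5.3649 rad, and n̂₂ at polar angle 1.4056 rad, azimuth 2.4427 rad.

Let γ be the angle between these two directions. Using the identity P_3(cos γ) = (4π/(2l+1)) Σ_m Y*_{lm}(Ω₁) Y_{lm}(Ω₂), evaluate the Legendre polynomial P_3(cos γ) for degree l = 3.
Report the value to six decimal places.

Summing Y*_{l m}(θ₁,φ₁)·Y_{l m}(θ₂,φ₂) over m ∈ [−3, 3]; prefactor 4π/(2·3+1) = 1.795196:
  m=-3: (-0.174682, -0.071138) × (0.200998, -0.346311) = (-0.059747, 0.046196)  (running Σ = (-0.059747, 0.046196))
  m=-2: (-0.101362, -0.372361) × (0.028149, 0.161075) = (0.057125, -0.026809)  (running Σ = (-0.002622, 0.019387))
  m=-1: (0.158867, -0.207893) × (0.211046, 0.177363) = (0.070401, -0.015698)  (running Σ = (0.067779, 0.003689))
  m=0: (-0.226105, -0.000000) × (-0.175804, 0.000000) = (0.039750, 0.000000)  (running Σ = (0.107529, 0.003689))
  m=1: (-0.158867, -0.207893) × (-0.211046, 0.177363) = (0.070401, 0.015698)  (running Σ = (0.177930, 0.019387))
  m=2: (-0.101362, 0.372361) × (0.028149, -0.161075) = (0.057125, 0.026809)  (running Σ = (0.235055, 0.046196))
  m=3: (0.174682, -0.071138) × (-0.200998, -0.346311) = (-0.059747, -0.046196)  (running Σ = (0.175308, 0.000000))
Total Σ_m = (0.175308, 0.000000). Multiply by 1.795196: (0.314712, 0.000000). P_3(cos γ) = 0.314712

0.314712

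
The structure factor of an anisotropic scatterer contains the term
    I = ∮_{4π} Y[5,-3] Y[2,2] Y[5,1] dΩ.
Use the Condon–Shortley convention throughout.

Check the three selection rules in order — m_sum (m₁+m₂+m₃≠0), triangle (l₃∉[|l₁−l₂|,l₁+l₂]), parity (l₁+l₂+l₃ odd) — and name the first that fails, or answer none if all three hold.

none

m₁+m₂+m₃ = -3 + 2 + 1 = 0  ✓
triangle: |5−2|=3 ≤ l₃=5 ≤ 5+2=7  ✓
parity: l₁+l₂+l₃ = 12 is even  ✓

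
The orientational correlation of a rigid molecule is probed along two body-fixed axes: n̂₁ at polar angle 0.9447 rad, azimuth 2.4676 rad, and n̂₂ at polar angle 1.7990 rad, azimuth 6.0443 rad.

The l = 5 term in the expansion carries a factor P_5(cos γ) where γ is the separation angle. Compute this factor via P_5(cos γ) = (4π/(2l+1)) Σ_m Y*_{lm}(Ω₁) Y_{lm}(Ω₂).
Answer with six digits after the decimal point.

0.291358

Addition theorem: P_5(cos γ) = (4π/11) Σ_m Y*_{lm}(Ω₁) Y_{lm}(Ω₂), m = −5…5:
  [-5]  conj(Y_{5,-5})(Ω₁) = 0.15794 - 0.03671j ; Y_{5,-5}(Ω₂) = 0.14959 + 0.37852j ; Δ = 0.03752 + 0.05429j
  [-4]  conj(Y_{5,-4})(Ω₁) = -0.33460 - 0.15983j ; Y_{5,-4}(Ω₂) = -0.17253 - 0.24411j ; Δ = 0.01871 + 0.10925j
  [-3]  conj(Y_{5,-3})(Ω₁) = 0.16777 + 0.34627j ; Y_{5,-3}(Ω₂) = -0.13003 - 0.11328j ; Δ = 0.01741 - 0.06403j
  [-2]  conj(Y_{5,-2})(Ω₁) = 0.00434 - 0.01917j ; Y_{5,-2}(Ω₂) = 0.27345 + 0.14159j ; Δ = 0.00390 - 0.00463j
  [-1]  conj(Y_{5,-1})(Ω₁) = 0.26994 - 0.21562j ; Y_{5,-1}(Ω₂) = 0.10260 + 0.02499j ; Δ = 0.03309 - 0.01538j
  [+0]  conj(Y_{5,0})(Ω₁) = -0.11022 + 0.00000j ; Y_{5,0}(Ω₂) = -0.30644 + 0.00000j ; Δ = 0.03378 + 0.00000j
  [+1]  conj(Y_{5,1})(Ω₁) = -0.26994 - 0.21562j ; Y_{5,1}(Ω₂) = -0.10260 + 0.02499j ; Δ = 0.03309 + 0.01538j
  [+2]  conj(Y_{5,2})(Ω₁) = 0.00434 + 0.01917j ; Y_{5,2}(Ω₂) = 0.27345 - 0.14159j ; Δ = 0.00390 + 0.00463j
  [+3]  conj(Y_{5,3})(Ω₁) = -0.16777 + 0.34627j ; Y_{5,3}(Ω₂) = 0.13003 - 0.11328j ; Δ = 0.01741 + 0.06403j
  [+4]  conj(Y_{5,4})(Ω₁) = -0.33460 + 0.15983j ; Y_{5,4}(Ω₂) = -0.17253 + 0.24411j ; Δ = 0.01871 - 0.10925j
  [+5]  conj(Y_{5,5})(Ω₁) = -0.15794 - 0.03671j ; Y_{5,5}(Ω₂) = -0.14959 + 0.37852j ; Δ = 0.03752 - 0.05429j
Total Σ_m = 0.25504 - 0.00000j. Multiply by 1.142397: 0.29136 - 0.00000j. P_5(cos γ) = 0.291358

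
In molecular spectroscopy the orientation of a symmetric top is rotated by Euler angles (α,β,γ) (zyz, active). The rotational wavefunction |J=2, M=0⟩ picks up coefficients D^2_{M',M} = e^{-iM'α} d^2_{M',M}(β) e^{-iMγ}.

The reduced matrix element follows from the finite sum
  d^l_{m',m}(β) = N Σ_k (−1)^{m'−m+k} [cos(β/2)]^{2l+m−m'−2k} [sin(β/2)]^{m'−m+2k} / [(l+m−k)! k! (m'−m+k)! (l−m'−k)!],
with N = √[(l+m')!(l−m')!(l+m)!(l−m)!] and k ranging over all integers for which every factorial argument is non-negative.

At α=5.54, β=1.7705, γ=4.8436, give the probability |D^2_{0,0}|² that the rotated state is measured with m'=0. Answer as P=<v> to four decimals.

P=0.1945

First d^2_{0,0}(β=1.7705), then the phase factors e^{-i(0)α} and e^{-i(0)γ}:
Half-angle: c=0.633096, s=0.774073. N=√(2·2·2·2)=4.000000
k∈{0,1,2} keeps every argument non-negative
  k=0: (−1)^0·4.0000/(4)·0.6331^4·0.7741^0 = +0.160649
  k=1: (−1)^1·4.0000/(1)·0.6331^2·0.7741^2 = -0.960646
  k=2: (−1)^2·4.0000/(4)·0.6331^0·0.7741^4 = +0.359028
d^2_{0,0}(1.7705) = +0.160649 -0.960646 +0.359028 = -0.440969
|D^2_{0,0}|² = |d^2_{0,0}(β)|² = (-0.440969)² = 0.194453 (the z-rotation phases have unit modulus)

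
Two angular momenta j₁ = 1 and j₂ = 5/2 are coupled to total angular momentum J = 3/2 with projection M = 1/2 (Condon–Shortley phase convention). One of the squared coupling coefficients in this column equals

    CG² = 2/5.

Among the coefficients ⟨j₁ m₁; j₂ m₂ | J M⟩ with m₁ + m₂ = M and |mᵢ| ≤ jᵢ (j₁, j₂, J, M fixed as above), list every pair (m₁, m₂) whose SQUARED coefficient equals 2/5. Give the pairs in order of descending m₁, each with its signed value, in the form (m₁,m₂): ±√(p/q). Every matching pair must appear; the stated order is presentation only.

(0,1/2): −√(2/5); (-1,3/2): +√(2/5)

Admissible pairs with m₁+m₂ = M = 1/2: (-1,3/2), (0,1/2), (1,-1/2)
  (m₁,m₂)=(1,-1/2): CG² = 1/5, CG = +√(1/5)
  (m₁,m₂)=(0,1/2): CG² = 2/5, CG = −√(2/5)   ← matches the target
  (m₁,m₂)=(-1,3/2): CG² = 2/5, CG = +√(2/5)   ← matches the target
Pairs with CG² = 2/5: (0,1/2): −√(2/5); (-1,3/2): +√(2/5)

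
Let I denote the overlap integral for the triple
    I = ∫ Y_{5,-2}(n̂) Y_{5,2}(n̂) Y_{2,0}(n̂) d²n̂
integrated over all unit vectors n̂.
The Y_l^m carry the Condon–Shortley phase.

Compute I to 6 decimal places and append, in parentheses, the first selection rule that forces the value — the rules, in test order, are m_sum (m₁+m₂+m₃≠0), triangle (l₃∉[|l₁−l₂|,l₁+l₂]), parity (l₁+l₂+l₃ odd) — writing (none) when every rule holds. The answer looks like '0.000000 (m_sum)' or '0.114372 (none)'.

0.097044 (none)

m-sum 0 ✓  L=12 even ✓  0≤2≤10 ✓
Π(2lᵢ+1) = 11×11×5 = 605
triangle coeff Δ(5,5,2) = 1/38610
Σ_t [3,5]: t=3:−1/2880 t=4:+1/576 t=5:−1/2880 = 1/960
(3j)²=10/429 [(5 5 2; 0 0 0)], sign=+1
Σ_t [5,7]: t=5:−1/2880 t=6:+1/1440 t=7:−1/20160 = 1/3360
(3j)²=6/715 [(5 5 2; -2 2 0)], sign=+1
⇒ 4πI² = 20/169
I = (+1)√(20/169/(4π)) = 0.09704356
No selection rule forces the value: the integral is nonzero (none).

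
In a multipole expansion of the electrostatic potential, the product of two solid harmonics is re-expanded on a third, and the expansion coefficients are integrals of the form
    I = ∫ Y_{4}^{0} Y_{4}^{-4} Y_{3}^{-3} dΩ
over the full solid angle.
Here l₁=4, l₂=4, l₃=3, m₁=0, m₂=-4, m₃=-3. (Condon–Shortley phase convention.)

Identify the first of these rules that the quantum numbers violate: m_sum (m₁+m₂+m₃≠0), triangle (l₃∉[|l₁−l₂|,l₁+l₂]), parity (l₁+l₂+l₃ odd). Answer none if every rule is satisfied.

azimuthal sum: 0 − 4 − 3 = -7  ✗
0 ≤ 3 ≤ 8 (triangle on l)
L = 4 + 4 + 3 = 11 (odd)

m_sum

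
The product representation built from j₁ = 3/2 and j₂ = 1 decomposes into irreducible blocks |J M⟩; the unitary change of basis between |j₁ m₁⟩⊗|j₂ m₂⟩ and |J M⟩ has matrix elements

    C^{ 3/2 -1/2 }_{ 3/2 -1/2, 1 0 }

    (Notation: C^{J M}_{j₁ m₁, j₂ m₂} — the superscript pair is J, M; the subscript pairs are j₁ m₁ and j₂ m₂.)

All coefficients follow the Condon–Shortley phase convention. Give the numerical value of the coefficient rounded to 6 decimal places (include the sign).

-0.258199  (= −√(1/15))

triangle: 1!×2!×1!/5! = 2/120
(j±m)!: 1!×2!×1!×1!×1!×2! = 4
prefactor² = (2J+1)×Δ×N² = 4/15
  k=0: +1/(0!×1!×2!×1!×0!×0!) = 1/2
  k=1: −1/(1!×0!×1!×0!×1!×1!) = -1
Σ = -1/2  ⇒  CG² = 4/15×(-1/2)² = 1/15
CG = −√(1/15) = -0.258199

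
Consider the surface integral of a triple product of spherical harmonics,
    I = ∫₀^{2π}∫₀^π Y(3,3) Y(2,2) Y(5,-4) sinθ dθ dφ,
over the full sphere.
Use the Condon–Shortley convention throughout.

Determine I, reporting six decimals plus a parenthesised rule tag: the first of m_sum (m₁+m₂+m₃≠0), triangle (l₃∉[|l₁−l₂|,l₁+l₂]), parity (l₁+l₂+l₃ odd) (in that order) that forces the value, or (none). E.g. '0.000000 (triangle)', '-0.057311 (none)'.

m-sum = 3 + 2 − 4 = 1 ≠ 0 ⇒ I = 0

0.000000 (m_sum)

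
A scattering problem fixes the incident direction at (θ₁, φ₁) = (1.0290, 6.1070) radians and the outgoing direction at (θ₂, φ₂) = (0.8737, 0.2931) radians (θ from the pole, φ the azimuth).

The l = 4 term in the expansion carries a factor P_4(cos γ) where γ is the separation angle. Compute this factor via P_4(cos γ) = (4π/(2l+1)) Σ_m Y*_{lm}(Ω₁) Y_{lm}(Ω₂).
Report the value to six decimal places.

0.314862

Addition theorem: P_4(cos γ) = (4π/9) Σ_m Y*_{lm}(Ω₁) Y_{lm}(Ω₂), m = −4…4:
  term(m=-4) = -0.010998-0.034769i   from Y*(Ω₁)=+0.181660-0.154488i, Y(Ω₂)=+0.059325-0.140945i
  term(m=-3) = +0.023851-0.145079i   from Y*(Ω₁)=+0.350559-0.204719i, Y(Ω₂)=+0.230953-0.278978i
  term(m=-2) = +0.046341-0.063262i   from Y*(Ω₁)=+0.198546-0.073009i, Y(Ω₂)=+0.308810-0.205070i
  term(m=-1) = +0.005679-0.002880i   from Y*(Ω₁)=-0.234296+0.041712i, Y(Ω₂)=-0.025616+0.007731i
  term(m=+0) = +0.095757+0.000000i   from Y*(Ω₁)=-0.264744-0.000000i, Y(Ω₂)=-0.361696+0.000000i
  term(m=+1) = +0.005679+0.002880i   from Y*(Ω₁)=+0.234296+0.041712i, Y(Ω₂)=+0.025616+0.007731i
  term(m=+2) = +0.046341+0.063262i   from Y*(Ω₁)=+0.198546+0.073009i, Y(Ω₂)=+0.308810+0.205070i
  term(m=+3) = +0.023851+0.145079i   from Y*(Ω₁)=-0.350559-0.204719i, Y(Ω₂)=-0.230953-0.278978i
  term(m=+4) = -0.010998+0.034769i   from Y*(Ω₁)=+0.181660+0.154488i, Y(Ω₂)=+0.059325+0.140945i
Accumulated sum +0.225504+0.000000i; after 4π/(2l+1) scaling, +0.314862+0.000000i ⇒ P_4 = 0.314862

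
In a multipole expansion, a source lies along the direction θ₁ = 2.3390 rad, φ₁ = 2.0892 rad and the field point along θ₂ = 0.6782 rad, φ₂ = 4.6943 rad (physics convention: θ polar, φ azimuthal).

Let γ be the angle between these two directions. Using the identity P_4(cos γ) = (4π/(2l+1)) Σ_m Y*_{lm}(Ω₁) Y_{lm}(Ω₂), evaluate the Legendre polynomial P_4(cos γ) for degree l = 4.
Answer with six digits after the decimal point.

0.396446

Term-by-term m-sum for l=4 (normalisation 4π/9 = 1.396263):
  [-4]  conj(Y_{4,-4})(Ω₁) = -0.05704 + 0.10372j ; Y_{4,-4}(Ω₂) = 0.06839 + 0.00496j ; Δ = -0.00442 + 0.00681j
  [-3]  conj(Y_{4,-3})(Ω₁) = -0.32345 + 0.00504j ; Y_{4,-3}(Ω₂) = 0.01306 - 0.24035j ; Δ = -0.00301 + 0.07781j
  [-2]  conj(Y_{4,-2})(Ω₁) = -0.20955 - 0.35439j ; Y_{4,-2}(Ω₂) = -0.42696 - 0.01545j ; Δ = 0.08399 + 0.15455j
  [-1]  conj(Y_{4,-1})(Ω₁) = 0.04447 - 0.07796j ; Y_{4,-1}(Ω₂) = -0.00520 + 0.28763j ; Δ = 0.02219 + 0.01320j
  [+0]  conj(Y_{4,0})(Ω₁) = -0.35180 + 0.00000j ; Y_{4,0}(Ω₂) = -0.24564 + 0.00000j ; Δ = 0.08642 + 0.00000j
  [+1]  conj(Y_{4,1})(Ω₁) = -0.04447 - 0.07796j ; Y_{4,1}(Ω₂) = 0.00520 + 0.28763j ; Δ = 0.02219 - 0.01320j
  [+2]  conj(Y_{4,2})(Ω₁) = -0.20955 + 0.35439j ; Y_{4,2}(Ω₂) = -0.42696 + 0.01545j ; Δ = 0.08399 - 0.15455j
  [+3]  conj(Y_{4,3})(Ω₁) = 0.32345 + 0.00504j ; Y_{4,3}(Ω₂) = -0.01306 - 0.24035j ; Δ = -0.00301 - 0.07781j
  [+4]  conj(Y_{4,4})(Ω₁) = -0.05704 - 0.10372j ; Y_{4,4}(Ω₂) = 0.06839 - 0.00496j ; Δ = -0.00442 - 0.00681j
Accumulated sum 0.28393 + 0.00000j; after 4π/(2l+1) scaling, 0.39645 + 0.00000j ⇒ P_4 = 0.396446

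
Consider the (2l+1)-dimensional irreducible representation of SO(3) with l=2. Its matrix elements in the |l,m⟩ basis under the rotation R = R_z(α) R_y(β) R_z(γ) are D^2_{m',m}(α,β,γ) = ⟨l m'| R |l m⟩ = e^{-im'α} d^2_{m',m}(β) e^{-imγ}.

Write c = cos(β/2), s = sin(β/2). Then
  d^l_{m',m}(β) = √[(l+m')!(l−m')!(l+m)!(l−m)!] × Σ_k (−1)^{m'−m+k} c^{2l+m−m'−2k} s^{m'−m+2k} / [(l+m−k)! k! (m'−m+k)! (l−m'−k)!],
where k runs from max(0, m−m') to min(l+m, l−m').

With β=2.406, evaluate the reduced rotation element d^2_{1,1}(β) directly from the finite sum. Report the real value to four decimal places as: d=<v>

d=-0.3210

d^2_{1,1}(β=2.4060) via the finite sum:
Half-angle: c=0.359560, s=0.933122. N=√(6·1·6·1)=6.000000
The bounds max(0,m−m')=0 and min(l+m,l−m')=1 give 2 terms
  k=0: (−1)^0·6.0000/(6)·0.3596^4·0.9331^0 = +0.016714
  k=1: (−1)^1·6.0000/(2)·0.3596^2·0.9331^2 = -0.337708
d^2_{1,1}(2.4060) = +0.016714 -0.337708 = -0.320993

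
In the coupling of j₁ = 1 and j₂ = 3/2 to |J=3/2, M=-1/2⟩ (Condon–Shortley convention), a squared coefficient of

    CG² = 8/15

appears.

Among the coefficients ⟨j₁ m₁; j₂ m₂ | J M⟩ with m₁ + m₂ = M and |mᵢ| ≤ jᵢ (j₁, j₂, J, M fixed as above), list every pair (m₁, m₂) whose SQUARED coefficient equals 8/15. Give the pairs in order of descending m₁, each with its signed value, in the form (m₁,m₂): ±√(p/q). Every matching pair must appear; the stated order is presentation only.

(-1,1/2): −√(8/15)

Admissible pairs with m₁+m₂ = M = -1/2: (-1,1/2), (0,-1/2), (1,-3/2)
  (m₁,m₂)=(1,-3/2): CG² = 2/5, CG = +√(2/5)
  (m₁,m₂)=(0,-1/2): CG² = 1/15, CG = +√(1/15)
  (m₁,m₂)=(-1,1/2): CG² = 8/15, CG = −√(8/15)   ← matches the target
Pairs with CG² = 8/15: (-1,1/2): −√(8/15)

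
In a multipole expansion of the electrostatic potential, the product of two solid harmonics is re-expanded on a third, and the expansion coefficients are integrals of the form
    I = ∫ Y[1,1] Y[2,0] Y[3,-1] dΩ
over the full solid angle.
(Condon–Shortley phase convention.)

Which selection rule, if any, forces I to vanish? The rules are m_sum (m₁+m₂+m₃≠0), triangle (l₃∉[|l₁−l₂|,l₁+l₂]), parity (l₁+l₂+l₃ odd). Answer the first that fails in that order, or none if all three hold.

none

Σmᵢ = 0  ✓
l₃∈[|l₁−l₂|,l₁+l₂]=[1,3], have l₃=3  ✓
Σlᵢ = 6 ⇒ even  ✓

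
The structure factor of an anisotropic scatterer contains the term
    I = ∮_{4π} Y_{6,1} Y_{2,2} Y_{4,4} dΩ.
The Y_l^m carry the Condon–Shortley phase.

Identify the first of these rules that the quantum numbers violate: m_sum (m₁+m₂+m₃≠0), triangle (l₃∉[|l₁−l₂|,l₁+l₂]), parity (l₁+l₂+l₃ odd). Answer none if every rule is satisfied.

m_sum

Σmᵢ = 7  ✗
l₃∈[|l₁−l₂|,l₁+l₂]=[4,8], have l₃=4
Σlᵢ = 12 ⇒ even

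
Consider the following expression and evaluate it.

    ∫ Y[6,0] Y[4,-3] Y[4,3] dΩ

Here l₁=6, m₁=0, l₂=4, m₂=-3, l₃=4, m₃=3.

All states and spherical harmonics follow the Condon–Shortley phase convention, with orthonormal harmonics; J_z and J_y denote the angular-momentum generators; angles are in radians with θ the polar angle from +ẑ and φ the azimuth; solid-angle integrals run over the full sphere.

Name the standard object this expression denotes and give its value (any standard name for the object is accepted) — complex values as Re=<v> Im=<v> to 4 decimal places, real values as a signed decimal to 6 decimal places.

This is a Gaunt coefficient — the integral of a triple product of spherical harmonics over the sphere.
m-sum 0 ✓  L=14 even ✓  2≤4≤10 ✓
Π(2lᵢ+1) = 13×9×9 = 1053
triangle coeff Δ(6,4,4) = 1/1261260
Σ_t [2,4]: t=2:+1/4608 t=3:−1/1296 t=4:+1/4608 = -7/20736
(3j)²=20/1287 [(6 4 4; 0 0 0)], sign=-1
Σ_t [0,1]: t=0:+1/518400 t=1:−1/28800 = -17/518400
(3j)²=289/25740 [(6 4 4; 0 -3 3)], sign=+1
⇒ 4πI² = 289/1573
I = (-1)√(289/1573/(4π)) = -0.12091485

Gaunt coefficient, -0.120915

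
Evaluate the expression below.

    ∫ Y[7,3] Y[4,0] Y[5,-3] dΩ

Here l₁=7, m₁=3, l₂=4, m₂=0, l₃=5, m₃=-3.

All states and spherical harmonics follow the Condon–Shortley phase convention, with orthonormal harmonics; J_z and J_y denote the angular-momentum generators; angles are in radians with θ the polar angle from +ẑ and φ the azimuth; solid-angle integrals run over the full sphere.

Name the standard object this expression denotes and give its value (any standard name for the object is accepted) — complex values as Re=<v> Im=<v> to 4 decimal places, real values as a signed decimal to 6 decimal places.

This is a Gaunt coefficient — the integral of a triple product of spherical harmonics over the sphere.
m-sum 0 ✓  L=16 even ✓  3≤5≤11 ✓
Π(2lᵢ+1) = 15×9×11 = 1485
triangle coeff Δ(7,4,5) = 1/6126120
Σ_t [2,4]: t=2:+1/69120 t=3:−1/20736 t=4:+1/69120 = -1/51840
(3j)²=280/21879 [(7 4 5; 0 0 0)], sign=+1
Σ_t [2,4]: t=2:+1/138240 t=3:−1/181440 t=4:+1/3870720 = 23/11612160
(3j)²=529/204204 [(7 4 5; 3 0 -3)], sign=+1
⇒ 4πI² = 26450/537251
I = (+1)√(26450/537251/(4π)) = 0.06259207

Gaunt coefficient, +0.062592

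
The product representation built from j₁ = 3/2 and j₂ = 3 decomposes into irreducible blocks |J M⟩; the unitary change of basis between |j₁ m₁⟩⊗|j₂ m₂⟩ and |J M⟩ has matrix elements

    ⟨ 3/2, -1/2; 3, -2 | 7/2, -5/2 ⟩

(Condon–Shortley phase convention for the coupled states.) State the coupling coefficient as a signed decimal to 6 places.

+√(1/7) = +0.377964

j₁+j₂−J=1  J+j₁−j₂=2  J−j₁+j₂=5  j₁+j₂+J+1=9
(j₁±m₁, j₂±m₂, J±M) = (1,2,1,5,1,6)
P² = 6400/7
sum k=0..1:
  [0] +1/48 = 1/48
  [1] −1/120 = -1/120
S = 1/80
C² = P²·S² = 1/7 ; C = +0.377964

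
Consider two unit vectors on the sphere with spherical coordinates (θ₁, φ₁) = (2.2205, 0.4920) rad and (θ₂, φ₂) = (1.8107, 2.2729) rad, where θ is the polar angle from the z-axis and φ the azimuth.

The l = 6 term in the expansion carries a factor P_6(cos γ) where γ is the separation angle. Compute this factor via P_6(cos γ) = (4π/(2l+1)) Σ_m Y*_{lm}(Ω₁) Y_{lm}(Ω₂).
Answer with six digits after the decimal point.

Term-by-term m-sum for l=6 (normalisation 4π/13 = 0.966644):
  term(m=-6) = -0.01525 + 0.04758j   from Y*(Ω₁)=-0.12092 + 0.02320j, Y(Ω₂)=0.19447 - 0.35616j
  term(m=-5) = -0.09668 - 0.05539j   from Y*(Ω₁)=0.25165 - 0.20416j, Y(Ω₂)=-0.12400 - 0.32072j
  term(m=-4) = -0.03485 + 0.03891j   from Y*(Ω₁)=-0.16787 + 0.40017j, Y(Ω₂)=0.11375 + 0.03937j
  term(m=-3) = -0.04058 - 0.05563j   from Y*(Ω₁)=-0.01931 - 0.20312j, Y(Ω₂)=0.29023 - 0.17220j
  term(m=-2) = 0.00602 - 0.00269j   from Y*(Ω₁)=-0.13351 - 0.20079j, Y(Ω₂)=-0.00453 + 0.02695j
  term(m=-1) = 0.02093 + 0.09817j   from Y*(Ω₁)=0.27273 + 0.14617j, Y(Ω₂)=0.20949 + 0.24766j
  term(m=+0) = -0.00036 + 0.00000j   from Y*(Ω₁)=0.16277 + 0.00000j, Y(Ω₂)=-0.00219 + 0.00000j
  term(m=+1) = 0.02093 - 0.09817j   from Y*(Ω₁)=-0.27273 + 0.14617j, Y(Ω₂)=-0.20949 + 0.24766j
  term(m=+2) = 0.00602 + 0.00269j   from Y*(Ω₁)=-0.13351 + 0.20079j, Y(Ω₂)=-0.00453 - 0.02695j
  term(m=+3) = -0.04058 + 0.05563j   from Y*(Ω₁)=0.01931 - 0.20312j, Y(Ω₂)=-0.29023 - 0.17220j
  term(m=+4) = -0.03485 - 0.03891j   from Y*(Ω₁)=-0.16787 - 0.40017j, Y(Ω₂)=0.11375 - 0.03937j
  term(m=+5) = -0.09668 + 0.05539j   from Y*(Ω₁)=-0.25165 - 0.20416j, Y(Ω₂)=0.12400 - 0.32072j
  term(m=+6) = -0.01525 - 0.04758j   from Y*(Ω₁)=-0.12092 - 0.02320j, Y(Ω₂)=0.19447 + 0.35616j
Total Σ_m = -0.32119 + 0.00000j. Multiply by 0.966644: -0.31048 + 0.00000j. P_6(cos γ) = -0.310476

-0.310476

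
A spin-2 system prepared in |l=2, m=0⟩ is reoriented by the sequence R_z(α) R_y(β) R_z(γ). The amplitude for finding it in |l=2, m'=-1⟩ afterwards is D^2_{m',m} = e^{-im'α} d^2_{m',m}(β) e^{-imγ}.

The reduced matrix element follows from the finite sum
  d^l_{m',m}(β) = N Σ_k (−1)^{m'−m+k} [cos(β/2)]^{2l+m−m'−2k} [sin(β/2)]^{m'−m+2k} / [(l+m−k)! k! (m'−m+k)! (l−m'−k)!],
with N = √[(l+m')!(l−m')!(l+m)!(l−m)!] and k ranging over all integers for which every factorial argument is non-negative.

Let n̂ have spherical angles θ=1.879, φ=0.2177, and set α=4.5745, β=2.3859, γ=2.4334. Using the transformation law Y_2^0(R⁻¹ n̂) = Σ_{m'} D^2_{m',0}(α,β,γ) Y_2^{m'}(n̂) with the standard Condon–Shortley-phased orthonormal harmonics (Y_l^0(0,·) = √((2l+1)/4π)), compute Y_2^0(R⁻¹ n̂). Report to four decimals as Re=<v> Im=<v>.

Re=-0.3153 Im=0.0000

Need the full column D^2_{m',0} for m'=−2..2 at α=4.5745, β=2.3859, γ=2.4334.
cos(β/2)=0.368920, sin(β/2)=0.929461
d^2_{-2,0}: single k=2 term ⇒ +0.288006;  D = -0.277123+0.078423i
d^2_{-1,0}: k∈[1..2] ⇒ +0.114315 -0.725607 = -0.611292;  D = +0.084024+0.605490i
d^2_{0,0}: k∈[0..2] ⇒ +0.018524 -0.470312 +0.746320 = +0.294532;  D = +0.294532+0.000000i
d^2_{1,0}: k∈[0..1] ⇒ -0.114315 +0.725607 = +0.611292;  D = -0.084024+0.605490i
d^2_{2,0}: single k=0 term ⇒ +0.288006;  D = -0.277123-0.078423i
Y_2^{m'}(θ=1.879,φ=0.2177) and Σ D·Y over m':
  (-0.2771+0.0784i)·(+0.3180-0.1479i)  (+0.0840+0.6055i)·(-0.2180+0.0482i)  (+0.2945+0.0000i)·(-0.2283+0.0000i)  (-0.0840+0.6055i)·(+0.2180+0.0482i)  (-0.2771-0.0784i)·(+0.3180+0.1479i)
Y_2^0(R⁻¹ n̂) = -0.315349+0.000000i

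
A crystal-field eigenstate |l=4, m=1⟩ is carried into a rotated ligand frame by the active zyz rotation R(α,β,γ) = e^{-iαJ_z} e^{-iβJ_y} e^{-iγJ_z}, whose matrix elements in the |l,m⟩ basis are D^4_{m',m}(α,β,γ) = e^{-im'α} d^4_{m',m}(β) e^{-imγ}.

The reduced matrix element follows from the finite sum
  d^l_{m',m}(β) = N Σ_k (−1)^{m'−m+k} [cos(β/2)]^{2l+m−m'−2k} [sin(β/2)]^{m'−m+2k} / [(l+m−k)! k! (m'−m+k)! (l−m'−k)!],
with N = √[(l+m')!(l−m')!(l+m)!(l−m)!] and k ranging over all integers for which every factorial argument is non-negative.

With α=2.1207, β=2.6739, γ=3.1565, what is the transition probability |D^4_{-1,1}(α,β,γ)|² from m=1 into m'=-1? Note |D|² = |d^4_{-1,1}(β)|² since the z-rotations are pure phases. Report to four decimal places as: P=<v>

P=0.0382

D^4_{-1,1}(2.1207,2.6739,3.1565) = e^{-i·-1·2.1207}·d^4_{-1,1}(2.6739)·e^{-i·1·3.1565}. Compute d first:
Half-angle: c=0.231721, s=0.972782. N=√(6·120·120·6)=720.000000
k∈{2,3,4,5} keeps every argument non-negative
  k=2: (−1)^0·720.0000/(72)·0.2317^6·0.9728^2 = +0.001465
  k=3: (−1)^1·720.0000/(24)·0.2317^4·0.9728^4 = -0.077454
  k=4: (−1)^2·720.0000/(48)·0.2317^2·0.9728^6 = +0.682520
  k=5: (−1)^3·720.0000/(720)·0.2317^0·0.9728^8 = -0.801909
d^4_{-1,1}(2.6739) = +0.001465 -0.077454 +0.682520 -0.801909 = -0.195378
|D^4_{-1,1}|² = |d^4_{-1,1}(β)|² = (-0.195378)² = 0.038173 (the z-rotation phases have unit modulus)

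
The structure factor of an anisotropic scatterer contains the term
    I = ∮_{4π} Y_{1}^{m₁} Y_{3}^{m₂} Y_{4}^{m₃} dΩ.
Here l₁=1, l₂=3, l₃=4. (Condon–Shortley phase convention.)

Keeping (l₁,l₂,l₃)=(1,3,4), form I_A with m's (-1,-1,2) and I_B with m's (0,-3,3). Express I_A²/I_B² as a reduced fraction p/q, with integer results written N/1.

15/7

Shared (l₁,l₂,l₃)=(1,3,4): N and (l;000)² cancel in I_A²/I_B².
A: Δ = 0!·2!·6!/9! = 1/252; Racah Σ t=0..0: t=0:+1/96 = 1/96; ⇒ 3j(1 3 4; -1 -1 2)² = 5/84, sgn +1
B: Δ = 0!·2!·6!/9! = 1/252; Racah Σ t=0..0: t=0:+1/720 = 1/720; ⇒ 3j(1 3 4; 0 -3 3)² = 1/36, sgn -1
I_A²/I_B² = (5/84)/(1/36) = 15/7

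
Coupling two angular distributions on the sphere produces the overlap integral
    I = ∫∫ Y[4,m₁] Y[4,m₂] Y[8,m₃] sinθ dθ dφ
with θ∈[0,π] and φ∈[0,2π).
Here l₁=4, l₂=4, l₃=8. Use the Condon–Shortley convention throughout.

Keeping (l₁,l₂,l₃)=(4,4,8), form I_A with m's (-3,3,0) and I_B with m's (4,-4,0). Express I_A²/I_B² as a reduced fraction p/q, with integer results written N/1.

l's match ⇒ only the (l;m) 3-j factors differ between A and B.
A: triangle coeff Δ(4,4,8) = 1/218790; Σ_t [0,0]: t=0:+1/25401600 = 1/25401600; (3j)²=32/109395 [(4 4 8; -3 3 0)], sign=+1
B: triangle coeff Δ(4,4,8) = 1/218790; Σ_t [0,0]: t=0:+1/1625702400 = 1/1625702400; (3j)²=1/218790 [(4 4 8; 4 -4 0)], sign=+1
I_A²/I_B² = (32/109395)/(1/218790) = 64/1

64/1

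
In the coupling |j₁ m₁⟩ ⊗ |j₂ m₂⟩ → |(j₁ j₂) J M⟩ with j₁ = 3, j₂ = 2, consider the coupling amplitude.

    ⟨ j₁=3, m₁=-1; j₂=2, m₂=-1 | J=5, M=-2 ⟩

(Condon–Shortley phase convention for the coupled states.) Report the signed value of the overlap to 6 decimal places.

j₁+j₂−J=0  J+j₁−j₂=6  J−j₁+j₂=4  j₁+j₂+J+1=11
(j₁±m₁, j₂±m₂, J±M) = (2,4,1,3,3,7)
P² = 41472
sum k=0..0:
  [0] +1/288 = 1/288
S = 1/288
C² = P²·S² = 1/2 ; C = +0.707107

+√(1/2) ≈ +0.707107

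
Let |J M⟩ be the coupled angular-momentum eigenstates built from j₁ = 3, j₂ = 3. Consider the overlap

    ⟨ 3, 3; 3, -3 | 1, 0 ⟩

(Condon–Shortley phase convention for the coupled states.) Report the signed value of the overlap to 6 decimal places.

+√(9/28) = +0.566947

j₁+j₂−J=5  J+j₁−j₂=1  J−j₁+j₂=1  j₁+j₂+J+1=8
(j₁±m₁, j₂±m₂, J±M) = (6,0,0,6,1,1)
P² = 32400/7
sum k=0..0:
  [0] +1/120 = 1/120
S = 1/120
C² = P²·S² = 9/28 ; C = +0.566947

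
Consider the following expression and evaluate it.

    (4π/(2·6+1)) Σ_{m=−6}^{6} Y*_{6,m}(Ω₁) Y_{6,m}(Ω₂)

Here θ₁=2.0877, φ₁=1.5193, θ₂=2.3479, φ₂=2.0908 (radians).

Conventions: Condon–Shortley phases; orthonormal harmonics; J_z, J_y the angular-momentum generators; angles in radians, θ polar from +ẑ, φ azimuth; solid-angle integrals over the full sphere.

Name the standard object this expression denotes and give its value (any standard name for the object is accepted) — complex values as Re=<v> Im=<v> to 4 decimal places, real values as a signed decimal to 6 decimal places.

This sum is the spherical-harmonic addition theorem: it equals the Legendre polynomial P_l(cos γ) of the angle γ between the two directions.
Summing Y*_{l m}(θ₁,φ₁)·Y_{l m}(θ₂,φ₂) over m ∈ [−6, 6]; prefactor 4π/(2·6+1) = 0.966644:
  term(m=-6) = -0.01269 + 0.00375j   from Y*(Ω₁)=-0.19867 + 0.06342j, Y(Ω₂)=0.06343 + 0.00137j
  term(m=-5) = -0.08521 - 0.02488j   from Y*(Ω₁)=-0.10457 - 0.39713j, Y(Ω₂)=0.11142 - 0.18522j
  term(m=-4) = -0.09159 - 0.10545j   from Y*(Ω₁)=0.33642 - 0.07030j, Y(Ω₂)=-0.19812 - 0.35483j
  term(m=-3) = 0.00379 + 0.02617j   from Y*(Ω₁)=-0.01020 - 0.06552j, Y(Ω₂)=-0.39869 - 0.00430j
  term(m=-2) = -0.00309 + 0.00677j   from Y*(Ω₁)=0.34958 - 0.03613j, Y(Ω₂)=-0.01071 + 0.01825j
  term(m=-1) = 0.01948 - 0.01253j   from Y*(Ω₁)=0.00327 + 0.06336j, Y(Ω₂)=-0.18141 - 0.31683j
  term(m=+0) = -0.04363 + 0.00000j   from Y*(Ω₁)=0.33184 + 0.00000j, Y(Ω₂)=-0.13147 + 0.00000j
  term(m=+1) = 0.01948 + 0.01253j   from Y*(Ω₁)=-0.00327 + 0.06336j, Y(Ω₂)=0.18141 - 0.31683j
  term(m=+2) = -0.00309 - 0.00677j   from Y*(Ω₁)=0.34958 + 0.03613j, Y(Ω₂)=-0.01071 - 0.01825j
  term(m=+3) = 0.00379 - 0.02617j   from Y*(Ω₁)=0.01020 - 0.06552j, Y(Ω₂)=0.39869 - 0.00430j
  term(m=+4) = -0.09159 + 0.10545j   from Y*(Ω₁)=0.33642 + 0.07030j, Y(Ω₂)=-0.19812 + 0.35483j
  term(m=+5) = -0.08521 + 0.02488j   from Y*(Ω₁)=0.10457 - 0.39713j, Y(Ω₂)=-0.11142 - 0.18522j
  term(m=+6) = -0.01269 - 0.00375j   from Y*(Ω₁)=-0.19867 - 0.06342j, Y(Ω₂)=0.06343 - 0.00137j
Σ over m = -0.38224 + 0.00000j; ×(4π/13) → -0.36949 + 0.00000j. Real part: -0.369494

Legendre polynomial (addition theorem), -0.369494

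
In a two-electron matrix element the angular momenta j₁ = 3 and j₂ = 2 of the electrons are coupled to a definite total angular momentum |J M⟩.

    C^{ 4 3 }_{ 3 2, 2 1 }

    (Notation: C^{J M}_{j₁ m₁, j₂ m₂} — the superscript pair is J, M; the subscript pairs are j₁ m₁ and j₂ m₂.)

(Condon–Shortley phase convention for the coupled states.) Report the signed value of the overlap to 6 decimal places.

+√(1/20) = +0.223607

√[9·1!5!3!/10! · 5!1!3!1!7!1!] = √(6480)
  +(−1)^0/∏(0,1,1,3,4,0)! = 1/144  (running 1/144)
  +(−1)^1/∏(1,0,0,2,5,1)! = -1/240  (running 1/360)
⟨..|..⟩ = √(6480)·(1/360) = +0.223607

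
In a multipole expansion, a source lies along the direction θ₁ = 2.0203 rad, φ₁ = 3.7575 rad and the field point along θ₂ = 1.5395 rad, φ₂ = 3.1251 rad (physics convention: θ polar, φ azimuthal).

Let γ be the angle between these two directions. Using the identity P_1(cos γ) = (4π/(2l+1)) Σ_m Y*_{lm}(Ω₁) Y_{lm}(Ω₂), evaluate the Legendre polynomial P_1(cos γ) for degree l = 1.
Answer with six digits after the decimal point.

Addition theorem: P_1(cos γ) = (4π/3) Σ_m Y*_{lm}(Ω₁) Y_{lm}(Ω₂), m = −1…1:
  term(m=-1) = 0.08668 + 0.06352j   from Y*(Ω₁)=-0.25400 - 0.17976j, Y(Ω₂)=-0.34528 - 0.00570j
  term(m=+0) = -0.00325 + 0.00000j   from Y*(Ω₁)=-0.21231 + 0.00000j, Y(Ω₂)=0.01529 + 0.00000j
  term(m=+1) = 0.08668 - 0.06352j   from Y*(Ω₁)=0.25400 - 0.17976j, Y(Ω₂)=0.34528 - 0.00570j
Accumulated sum 0.17010 + 0.00000j; after 4π/(2l+1) scaling, 0.71253 + 0.00000j ⇒ P_1 = 0.712532

0.712532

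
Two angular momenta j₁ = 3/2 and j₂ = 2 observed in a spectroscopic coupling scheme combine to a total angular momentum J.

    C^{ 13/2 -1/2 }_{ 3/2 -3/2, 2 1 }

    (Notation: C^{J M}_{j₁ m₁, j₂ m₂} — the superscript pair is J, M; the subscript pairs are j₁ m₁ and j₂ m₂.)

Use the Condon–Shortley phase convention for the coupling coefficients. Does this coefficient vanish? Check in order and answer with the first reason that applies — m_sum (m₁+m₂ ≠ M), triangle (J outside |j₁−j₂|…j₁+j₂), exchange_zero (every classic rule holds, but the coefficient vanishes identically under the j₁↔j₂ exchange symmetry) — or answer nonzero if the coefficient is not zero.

m-sum: m₁+m₂ = -3/2+1 = -1/2, M = -1/2  ✓
triangle: need |j₁−j₂| ≤ J ≤ j₁+j₂, i.e. J ∈ [1/2, 7/2]; J = 13/2 is outside ✗ ⇒ coefficient is 0

triangle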